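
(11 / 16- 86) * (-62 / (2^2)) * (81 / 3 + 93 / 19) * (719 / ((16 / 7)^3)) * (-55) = -173909246586075 / 1245184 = -139665500.51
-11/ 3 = -3.67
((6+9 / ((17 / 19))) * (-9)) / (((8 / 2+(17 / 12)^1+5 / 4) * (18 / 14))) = -5733 / 340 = -16.86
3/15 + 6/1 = 31/5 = 6.20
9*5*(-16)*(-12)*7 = 60480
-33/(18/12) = -22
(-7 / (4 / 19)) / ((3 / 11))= -1463 / 12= -121.92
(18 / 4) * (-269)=-2421 / 2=-1210.50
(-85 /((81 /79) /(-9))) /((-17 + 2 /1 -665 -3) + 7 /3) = -6715 /6126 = -1.10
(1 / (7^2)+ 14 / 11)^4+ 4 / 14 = 260125370607 / 84402451441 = 3.08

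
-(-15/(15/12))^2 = -144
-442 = -442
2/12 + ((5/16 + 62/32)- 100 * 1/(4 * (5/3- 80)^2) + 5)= 196493/26508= 7.41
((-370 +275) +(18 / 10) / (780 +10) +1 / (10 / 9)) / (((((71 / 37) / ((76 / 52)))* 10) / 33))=-4311371757 / 18229250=-236.51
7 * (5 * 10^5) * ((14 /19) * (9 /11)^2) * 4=15876000000 /2299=6905611.14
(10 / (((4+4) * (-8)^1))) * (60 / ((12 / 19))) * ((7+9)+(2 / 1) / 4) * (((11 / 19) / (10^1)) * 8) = -1815 / 16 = -113.44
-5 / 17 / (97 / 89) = -0.27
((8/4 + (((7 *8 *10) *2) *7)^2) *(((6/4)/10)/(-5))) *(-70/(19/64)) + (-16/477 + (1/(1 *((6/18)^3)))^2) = 19702462960603/45315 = 434788987.32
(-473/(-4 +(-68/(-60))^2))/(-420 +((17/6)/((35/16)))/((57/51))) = -212317875/510544268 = -0.42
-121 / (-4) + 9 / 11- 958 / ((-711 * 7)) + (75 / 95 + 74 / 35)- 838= -16722882731 / 20803860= -803.84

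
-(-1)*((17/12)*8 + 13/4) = 175/12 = 14.58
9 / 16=0.56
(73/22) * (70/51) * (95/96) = 242725/53856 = 4.51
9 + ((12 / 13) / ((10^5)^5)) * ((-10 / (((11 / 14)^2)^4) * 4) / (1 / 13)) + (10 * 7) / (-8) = 13083427795410156249982705597 / 52333711181640625000000000000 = 0.25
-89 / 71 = -1.25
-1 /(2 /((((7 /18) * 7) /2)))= -49 /72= -0.68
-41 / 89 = -0.46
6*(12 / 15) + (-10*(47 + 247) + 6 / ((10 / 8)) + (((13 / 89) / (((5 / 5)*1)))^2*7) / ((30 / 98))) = -348117509 / 118815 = -2929.91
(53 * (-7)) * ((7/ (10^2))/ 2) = -2597/ 200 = -12.98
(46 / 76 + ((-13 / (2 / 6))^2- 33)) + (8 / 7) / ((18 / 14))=509407 / 342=1489.49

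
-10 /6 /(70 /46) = -23 /21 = -1.10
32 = 32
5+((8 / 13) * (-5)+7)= 116 / 13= 8.92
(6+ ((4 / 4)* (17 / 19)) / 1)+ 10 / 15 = 431 / 57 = 7.56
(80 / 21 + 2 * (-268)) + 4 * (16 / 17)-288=-291464 / 357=-816.43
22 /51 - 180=-9158 /51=-179.57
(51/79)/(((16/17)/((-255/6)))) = -73695/2528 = -29.15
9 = 9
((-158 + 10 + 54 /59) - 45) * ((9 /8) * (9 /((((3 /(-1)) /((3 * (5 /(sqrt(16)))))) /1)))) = 4589865 /1888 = 2431.07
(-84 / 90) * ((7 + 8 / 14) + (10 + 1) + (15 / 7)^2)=-454 / 21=-21.62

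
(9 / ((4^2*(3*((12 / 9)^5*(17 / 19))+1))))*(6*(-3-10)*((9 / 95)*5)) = -1.69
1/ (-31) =-1/ 31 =-0.03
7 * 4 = 28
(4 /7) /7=0.08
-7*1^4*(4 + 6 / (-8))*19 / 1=-1729 / 4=-432.25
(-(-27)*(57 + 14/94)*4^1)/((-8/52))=-1885572/47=-40118.55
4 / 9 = 0.44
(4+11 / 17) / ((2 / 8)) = 316 / 17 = 18.59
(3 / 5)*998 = 2994 / 5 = 598.80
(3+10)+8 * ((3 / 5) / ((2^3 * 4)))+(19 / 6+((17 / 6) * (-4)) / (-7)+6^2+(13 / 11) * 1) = 84881 / 1540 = 55.12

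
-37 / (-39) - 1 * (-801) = 801.95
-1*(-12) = 12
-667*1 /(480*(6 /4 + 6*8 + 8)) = -29 /1200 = -0.02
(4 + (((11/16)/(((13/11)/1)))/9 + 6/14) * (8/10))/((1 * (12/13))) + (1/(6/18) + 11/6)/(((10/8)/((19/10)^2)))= 7075951/378000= 18.72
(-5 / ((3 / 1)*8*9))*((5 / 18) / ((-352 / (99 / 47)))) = 25 / 649728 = 0.00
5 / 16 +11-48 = -587 / 16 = -36.69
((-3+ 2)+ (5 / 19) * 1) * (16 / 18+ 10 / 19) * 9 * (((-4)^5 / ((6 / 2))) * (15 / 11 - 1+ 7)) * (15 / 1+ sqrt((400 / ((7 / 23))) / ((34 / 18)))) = 976060.23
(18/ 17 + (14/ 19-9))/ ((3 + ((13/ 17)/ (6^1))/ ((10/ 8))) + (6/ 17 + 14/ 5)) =-6981/ 6061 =-1.15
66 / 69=22 / 23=0.96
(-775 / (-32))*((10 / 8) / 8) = 3875 / 1024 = 3.78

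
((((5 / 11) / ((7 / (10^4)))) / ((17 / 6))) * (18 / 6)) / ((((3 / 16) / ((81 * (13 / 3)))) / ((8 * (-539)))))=-5549929411.76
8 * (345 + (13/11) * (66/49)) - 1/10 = 1358591/490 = 2772.63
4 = 4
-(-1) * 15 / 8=15 / 8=1.88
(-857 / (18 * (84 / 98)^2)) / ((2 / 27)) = -41993 / 48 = -874.85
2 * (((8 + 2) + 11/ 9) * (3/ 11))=6.12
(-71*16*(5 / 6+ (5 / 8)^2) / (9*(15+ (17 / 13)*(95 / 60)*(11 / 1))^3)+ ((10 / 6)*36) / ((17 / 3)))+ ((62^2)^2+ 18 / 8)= 2896189818910198547 / 196001722156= 14776348.84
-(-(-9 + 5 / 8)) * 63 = -4221 / 8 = -527.62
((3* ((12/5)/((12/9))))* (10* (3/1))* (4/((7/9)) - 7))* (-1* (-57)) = -17148.86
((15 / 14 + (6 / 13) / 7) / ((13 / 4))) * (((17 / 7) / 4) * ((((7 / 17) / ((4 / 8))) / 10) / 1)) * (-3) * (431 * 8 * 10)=-2141208 / 1183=-1809.98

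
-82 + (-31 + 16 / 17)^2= 821.53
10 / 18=5 / 9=0.56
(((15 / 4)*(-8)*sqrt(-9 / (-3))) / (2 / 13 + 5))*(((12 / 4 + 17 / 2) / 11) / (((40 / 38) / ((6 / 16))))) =-51129*sqrt(3) / 23584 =-3.76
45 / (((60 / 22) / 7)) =231 / 2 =115.50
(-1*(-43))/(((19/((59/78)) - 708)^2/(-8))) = -299366/405821025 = -0.00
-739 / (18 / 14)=-5173 / 9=-574.78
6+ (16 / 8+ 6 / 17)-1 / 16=8.29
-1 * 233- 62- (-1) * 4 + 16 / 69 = -20063 / 69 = -290.77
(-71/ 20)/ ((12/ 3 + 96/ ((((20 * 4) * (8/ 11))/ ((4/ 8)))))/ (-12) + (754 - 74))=-0.01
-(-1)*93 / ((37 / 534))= 49662 / 37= 1342.22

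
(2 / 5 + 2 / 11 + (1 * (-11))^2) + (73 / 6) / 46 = 1849627 / 15180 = 121.85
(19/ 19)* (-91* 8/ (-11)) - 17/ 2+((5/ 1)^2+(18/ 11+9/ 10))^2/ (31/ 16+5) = 112134953/ 671550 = 166.98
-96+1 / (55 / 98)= -94.22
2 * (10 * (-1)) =-20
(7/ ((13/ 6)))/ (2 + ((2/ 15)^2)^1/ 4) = 1.61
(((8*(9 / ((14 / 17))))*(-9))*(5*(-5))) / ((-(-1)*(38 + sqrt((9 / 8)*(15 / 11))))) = 460468800 / 888559-826200*sqrt(330) / 888559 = 501.33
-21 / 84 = -1 / 4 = -0.25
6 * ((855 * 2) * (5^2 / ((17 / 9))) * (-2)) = -271588.24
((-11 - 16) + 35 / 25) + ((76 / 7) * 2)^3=17515136 / 1715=10212.91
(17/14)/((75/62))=527/525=1.00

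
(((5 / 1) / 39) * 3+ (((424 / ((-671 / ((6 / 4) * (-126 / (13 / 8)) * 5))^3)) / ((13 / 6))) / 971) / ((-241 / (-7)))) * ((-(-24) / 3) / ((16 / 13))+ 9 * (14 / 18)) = 21176265779230950495 / 4038380515920341162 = 5.24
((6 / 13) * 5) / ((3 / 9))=90 / 13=6.92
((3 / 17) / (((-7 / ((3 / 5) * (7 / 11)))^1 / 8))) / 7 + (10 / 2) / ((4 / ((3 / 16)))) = 0.22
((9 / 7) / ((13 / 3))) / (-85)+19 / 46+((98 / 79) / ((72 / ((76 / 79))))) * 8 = 10835188067 / 19985491890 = 0.54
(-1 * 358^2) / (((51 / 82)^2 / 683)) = -588592144688 / 2601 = -226294557.74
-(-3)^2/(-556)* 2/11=9/3058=0.00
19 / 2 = 9.50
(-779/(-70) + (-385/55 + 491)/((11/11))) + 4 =34939/70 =499.13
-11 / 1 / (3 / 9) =-33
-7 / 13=-0.54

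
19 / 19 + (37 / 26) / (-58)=1471 / 1508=0.98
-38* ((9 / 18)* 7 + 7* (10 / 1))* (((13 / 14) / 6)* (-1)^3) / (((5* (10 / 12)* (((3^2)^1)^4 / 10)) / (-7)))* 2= -24206 / 10935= -2.21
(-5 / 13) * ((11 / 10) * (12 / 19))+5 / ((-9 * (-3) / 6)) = 1876 / 2223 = 0.84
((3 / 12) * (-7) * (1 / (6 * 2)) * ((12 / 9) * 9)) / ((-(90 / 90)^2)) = 7 / 4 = 1.75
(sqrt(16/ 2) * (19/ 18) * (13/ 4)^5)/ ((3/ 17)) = 6134.38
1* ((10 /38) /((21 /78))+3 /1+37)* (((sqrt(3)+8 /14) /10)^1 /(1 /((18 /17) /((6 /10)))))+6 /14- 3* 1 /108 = 2582761 /569772+16350* sqrt(3) /2261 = 17.06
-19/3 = -6.33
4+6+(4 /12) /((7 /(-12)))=66 /7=9.43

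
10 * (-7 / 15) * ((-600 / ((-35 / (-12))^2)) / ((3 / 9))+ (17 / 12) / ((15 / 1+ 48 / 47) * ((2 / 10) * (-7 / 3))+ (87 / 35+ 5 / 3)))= 8020217 / 8106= 989.42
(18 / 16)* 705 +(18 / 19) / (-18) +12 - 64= 112643 / 152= 741.07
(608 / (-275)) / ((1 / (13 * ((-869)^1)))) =624416 / 25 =24976.64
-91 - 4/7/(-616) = -98097/1078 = -91.00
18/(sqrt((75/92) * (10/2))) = 12 * sqrt(345)/25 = 8.92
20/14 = 10/7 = 1.43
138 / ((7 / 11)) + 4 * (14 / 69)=105134 / 483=217.67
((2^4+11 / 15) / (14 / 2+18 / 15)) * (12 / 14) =502 / 287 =1.75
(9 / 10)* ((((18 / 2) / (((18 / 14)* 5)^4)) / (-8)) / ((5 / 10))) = -2401 / 2025000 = -0.00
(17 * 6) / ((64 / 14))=357 / 16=22.31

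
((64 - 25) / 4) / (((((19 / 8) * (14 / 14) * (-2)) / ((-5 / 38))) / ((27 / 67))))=5265 / 48374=0.11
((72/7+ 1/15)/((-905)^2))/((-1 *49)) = -1087/4213883625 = -0.00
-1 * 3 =-3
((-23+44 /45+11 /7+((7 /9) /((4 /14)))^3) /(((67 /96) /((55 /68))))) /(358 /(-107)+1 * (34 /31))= 2068849387 /14453294940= 0.14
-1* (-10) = 10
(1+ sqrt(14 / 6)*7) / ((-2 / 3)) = -7*sqrt(21) / 2- 3 / 2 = -17.54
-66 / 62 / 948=-11 / 9796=-0.00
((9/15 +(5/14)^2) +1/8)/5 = 1671/9800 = 0.17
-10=-10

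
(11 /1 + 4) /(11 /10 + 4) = 50 /17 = 2.94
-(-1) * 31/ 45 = 31/ 45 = 0.69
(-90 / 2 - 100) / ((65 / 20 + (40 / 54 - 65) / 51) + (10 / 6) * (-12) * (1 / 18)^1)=-798660 / 4841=-164.98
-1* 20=-20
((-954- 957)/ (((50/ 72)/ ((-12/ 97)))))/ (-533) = -63504/ 99425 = -0.64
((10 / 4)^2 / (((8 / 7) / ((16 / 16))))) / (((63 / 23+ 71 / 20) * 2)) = 20125 / 46288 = 0.43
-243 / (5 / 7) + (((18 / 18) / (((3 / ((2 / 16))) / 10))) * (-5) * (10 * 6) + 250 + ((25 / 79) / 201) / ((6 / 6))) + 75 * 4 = 6732821 / 79395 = 84.80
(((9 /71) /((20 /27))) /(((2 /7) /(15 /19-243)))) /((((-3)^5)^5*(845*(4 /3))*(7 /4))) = 59 /679419311559300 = 0.00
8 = 8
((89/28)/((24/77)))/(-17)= -979/1632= -0.60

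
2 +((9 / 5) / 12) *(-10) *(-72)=110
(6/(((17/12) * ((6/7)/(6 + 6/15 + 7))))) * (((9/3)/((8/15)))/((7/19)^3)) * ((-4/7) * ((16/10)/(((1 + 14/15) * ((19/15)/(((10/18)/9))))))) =-29024400/169099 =-171.64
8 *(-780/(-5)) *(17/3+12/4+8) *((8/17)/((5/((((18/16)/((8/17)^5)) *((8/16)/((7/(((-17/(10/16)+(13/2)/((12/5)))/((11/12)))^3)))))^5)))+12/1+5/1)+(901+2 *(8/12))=-8242236244203350148262682350303354847611487579111254997821350470005233153712904314449869/3259202576134526805730085554128049826419231948800000000000000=-2528911919914714655559298000.00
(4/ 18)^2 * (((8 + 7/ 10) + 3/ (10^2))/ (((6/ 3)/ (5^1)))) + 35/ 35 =187/ 90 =2.08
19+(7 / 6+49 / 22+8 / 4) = 24.39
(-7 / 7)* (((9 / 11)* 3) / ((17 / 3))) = -81 / 187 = -0.43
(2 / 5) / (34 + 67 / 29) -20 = -19.99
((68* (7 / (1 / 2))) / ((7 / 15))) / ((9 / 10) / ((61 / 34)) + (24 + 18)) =207400 / 4321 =48.00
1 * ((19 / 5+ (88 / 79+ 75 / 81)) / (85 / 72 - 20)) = -498256 / 1605675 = -0.31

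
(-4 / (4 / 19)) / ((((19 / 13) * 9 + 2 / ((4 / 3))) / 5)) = -2470 / 381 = -6.48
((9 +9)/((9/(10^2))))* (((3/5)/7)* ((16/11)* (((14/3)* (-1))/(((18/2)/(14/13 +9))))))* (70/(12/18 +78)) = -2934400/25311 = -115.93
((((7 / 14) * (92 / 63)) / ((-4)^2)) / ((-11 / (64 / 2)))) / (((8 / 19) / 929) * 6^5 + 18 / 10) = -8119460 / 325640007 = -0.02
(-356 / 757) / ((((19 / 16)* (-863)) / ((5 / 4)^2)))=8900 / 12412529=0.00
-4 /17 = -0.24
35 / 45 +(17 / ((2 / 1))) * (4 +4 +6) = 1078 / 9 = 119.78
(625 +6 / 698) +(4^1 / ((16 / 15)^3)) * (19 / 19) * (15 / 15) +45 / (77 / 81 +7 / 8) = 276053024461 / 422775808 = 652.95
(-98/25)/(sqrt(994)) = -7 * sqrt(994)/1775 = -0.12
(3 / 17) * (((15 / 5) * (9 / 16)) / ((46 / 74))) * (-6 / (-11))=8991 / 34408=0.26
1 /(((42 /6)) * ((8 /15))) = 15 /56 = 0.27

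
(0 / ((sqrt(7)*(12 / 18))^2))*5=0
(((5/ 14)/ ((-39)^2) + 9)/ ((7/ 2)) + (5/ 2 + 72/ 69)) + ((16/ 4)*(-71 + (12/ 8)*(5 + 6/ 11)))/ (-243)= 7.15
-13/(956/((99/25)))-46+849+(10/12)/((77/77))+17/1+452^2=14707446689/71700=205124.78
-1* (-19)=19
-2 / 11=-0.18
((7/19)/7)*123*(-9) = -58.26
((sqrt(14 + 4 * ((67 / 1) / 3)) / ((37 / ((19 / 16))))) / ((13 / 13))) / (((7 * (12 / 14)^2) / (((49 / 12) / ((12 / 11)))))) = 71687 * sqrt(930) / 9206784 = 0.24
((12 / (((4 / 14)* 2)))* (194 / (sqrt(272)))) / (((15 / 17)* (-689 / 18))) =-6111* sqrt(17) / 3445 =-7.31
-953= -953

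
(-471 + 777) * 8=2448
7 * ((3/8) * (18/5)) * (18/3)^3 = 10206/5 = 2041.20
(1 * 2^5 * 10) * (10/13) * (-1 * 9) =-28800/13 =-2215.38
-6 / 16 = -3 / 8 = -0.38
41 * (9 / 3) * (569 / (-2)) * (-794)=27784839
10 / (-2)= -5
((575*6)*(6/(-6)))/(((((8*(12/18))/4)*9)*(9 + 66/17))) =-9775/438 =-22.32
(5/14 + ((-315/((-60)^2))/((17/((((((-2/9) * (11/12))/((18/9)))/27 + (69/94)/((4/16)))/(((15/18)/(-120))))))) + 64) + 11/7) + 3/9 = 620069249/9060660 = 68.44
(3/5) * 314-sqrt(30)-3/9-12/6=2791/15-sqrt(30)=180.59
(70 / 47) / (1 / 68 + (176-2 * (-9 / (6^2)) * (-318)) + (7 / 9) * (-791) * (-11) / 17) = 42840 / 11939927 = 0.00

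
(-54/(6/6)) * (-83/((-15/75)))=-22410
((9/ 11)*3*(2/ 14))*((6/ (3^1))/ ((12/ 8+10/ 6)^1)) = 324/ 1463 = 0.22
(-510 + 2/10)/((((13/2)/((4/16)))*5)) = -2549/650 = -3.92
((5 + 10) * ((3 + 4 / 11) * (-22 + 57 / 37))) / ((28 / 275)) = -283875 / 28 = -10138.39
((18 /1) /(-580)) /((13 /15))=-27 /754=-0.04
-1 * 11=-11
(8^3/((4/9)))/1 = 1152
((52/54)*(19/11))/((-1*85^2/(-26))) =12844/2145825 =0.01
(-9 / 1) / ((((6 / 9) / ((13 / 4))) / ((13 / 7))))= -4563 / 56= -81.48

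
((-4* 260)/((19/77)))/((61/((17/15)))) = -78.31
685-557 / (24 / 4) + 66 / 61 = 217129 / 366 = 593.25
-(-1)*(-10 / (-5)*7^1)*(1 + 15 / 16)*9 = 1953 / 8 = 244.12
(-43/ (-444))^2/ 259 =0.00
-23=-23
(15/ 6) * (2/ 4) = 1.25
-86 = -86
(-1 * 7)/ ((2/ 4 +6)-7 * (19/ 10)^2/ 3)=2100/ 577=3.64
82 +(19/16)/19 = 1313/16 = 82.06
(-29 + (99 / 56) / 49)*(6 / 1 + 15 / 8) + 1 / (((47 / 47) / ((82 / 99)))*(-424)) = -3753174515 / 16454592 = -228.09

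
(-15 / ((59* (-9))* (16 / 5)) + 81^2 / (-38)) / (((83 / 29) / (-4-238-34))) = 6196363967 / 372172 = 16649.19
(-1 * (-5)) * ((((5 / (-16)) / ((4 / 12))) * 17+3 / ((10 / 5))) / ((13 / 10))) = -55.53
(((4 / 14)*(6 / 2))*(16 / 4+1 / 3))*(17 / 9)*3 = 442 / 21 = 21.05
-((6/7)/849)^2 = -4/3924361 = -0.00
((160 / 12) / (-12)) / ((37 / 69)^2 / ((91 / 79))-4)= 481390 / 1624853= 0.30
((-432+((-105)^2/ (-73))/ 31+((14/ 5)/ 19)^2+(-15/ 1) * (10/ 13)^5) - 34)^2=12968305402132982010073864335921/ 57503867155928480534625625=225520.58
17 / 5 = 3.40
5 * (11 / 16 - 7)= -505 / 16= -31.56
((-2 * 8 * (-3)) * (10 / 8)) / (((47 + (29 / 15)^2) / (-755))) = -2548125 / 2854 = -892.83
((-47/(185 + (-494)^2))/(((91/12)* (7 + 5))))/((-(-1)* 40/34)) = -799/444482220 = -0.00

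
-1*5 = -5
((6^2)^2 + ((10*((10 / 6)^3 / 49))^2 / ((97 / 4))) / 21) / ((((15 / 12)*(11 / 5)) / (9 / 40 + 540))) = 2310395397104 / 9074835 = 254593.65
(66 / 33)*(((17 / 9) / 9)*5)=2.10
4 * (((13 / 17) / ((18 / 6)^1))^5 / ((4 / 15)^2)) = 9282325 / 153344556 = 0.06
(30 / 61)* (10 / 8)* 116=4350 / 61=71.31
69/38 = 1.82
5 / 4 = 1.25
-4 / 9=-0.44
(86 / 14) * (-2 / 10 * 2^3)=-344 / 35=-9.83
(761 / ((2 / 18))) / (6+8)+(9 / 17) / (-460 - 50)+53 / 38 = 188574991 / 384370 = 490.61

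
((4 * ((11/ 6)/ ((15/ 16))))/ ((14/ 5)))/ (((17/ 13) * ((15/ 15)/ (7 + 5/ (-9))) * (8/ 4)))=66352/ 9639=6.88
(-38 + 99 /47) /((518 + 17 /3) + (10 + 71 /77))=-389697 /5804030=-0.07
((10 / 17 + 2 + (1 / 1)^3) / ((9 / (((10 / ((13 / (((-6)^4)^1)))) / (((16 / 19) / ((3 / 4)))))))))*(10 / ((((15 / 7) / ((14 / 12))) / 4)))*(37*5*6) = 1891140300 / 221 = 8557195.93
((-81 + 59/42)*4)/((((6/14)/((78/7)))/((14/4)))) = -86918/3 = -28972.67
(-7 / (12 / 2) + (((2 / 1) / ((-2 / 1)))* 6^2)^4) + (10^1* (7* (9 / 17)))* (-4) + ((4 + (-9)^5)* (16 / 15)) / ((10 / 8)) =830831581 / 510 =1629081.53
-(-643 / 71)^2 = -413449 / 5041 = -82.02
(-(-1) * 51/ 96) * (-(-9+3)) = 3.19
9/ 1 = 9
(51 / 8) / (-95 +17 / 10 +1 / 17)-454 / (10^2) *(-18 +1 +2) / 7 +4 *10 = 110202937 / 2219140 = 49.66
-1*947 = -947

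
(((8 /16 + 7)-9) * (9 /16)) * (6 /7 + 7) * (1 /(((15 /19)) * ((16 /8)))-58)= 170379 /448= 380.31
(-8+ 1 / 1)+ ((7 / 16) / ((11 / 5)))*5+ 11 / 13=-11805 / 2288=-5.16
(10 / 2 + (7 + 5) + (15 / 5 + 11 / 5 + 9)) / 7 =4.46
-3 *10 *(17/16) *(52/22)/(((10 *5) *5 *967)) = -663/2127400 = -0.00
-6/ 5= -1.20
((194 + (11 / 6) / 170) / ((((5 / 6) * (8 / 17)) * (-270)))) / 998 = -197891 / 107784000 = -0.00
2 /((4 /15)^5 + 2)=759375 /759887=1.00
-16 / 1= -16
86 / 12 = 43 / 6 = 7.17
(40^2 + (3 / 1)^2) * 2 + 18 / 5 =16108 / 5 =3221.60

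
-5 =-5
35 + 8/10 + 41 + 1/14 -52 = 1741/70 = 24.87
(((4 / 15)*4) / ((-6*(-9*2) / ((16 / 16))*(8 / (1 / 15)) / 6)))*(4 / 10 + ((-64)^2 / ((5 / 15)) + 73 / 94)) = 5775913 / 951750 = 6.07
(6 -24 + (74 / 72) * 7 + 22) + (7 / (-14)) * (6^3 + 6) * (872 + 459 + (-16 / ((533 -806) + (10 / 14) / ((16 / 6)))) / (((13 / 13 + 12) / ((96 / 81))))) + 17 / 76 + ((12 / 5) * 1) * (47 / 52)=-50156433953719 / 339518790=-147728.01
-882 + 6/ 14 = -6171/ 7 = -881.57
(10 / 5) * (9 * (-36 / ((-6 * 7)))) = 108 / 7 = 15.43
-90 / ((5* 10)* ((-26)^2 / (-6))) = 27 / 1690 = 0.02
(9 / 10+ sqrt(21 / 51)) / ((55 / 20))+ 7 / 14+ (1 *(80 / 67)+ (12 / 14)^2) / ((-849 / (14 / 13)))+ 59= 4 *sqrt(119) / 187+ 34064186053 / 569398830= 60.06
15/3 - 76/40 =31/10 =3.10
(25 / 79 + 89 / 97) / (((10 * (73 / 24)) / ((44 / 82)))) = 2496384 / 114676795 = 0.02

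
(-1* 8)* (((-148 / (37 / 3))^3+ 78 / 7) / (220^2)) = 6009 / 21175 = 0.28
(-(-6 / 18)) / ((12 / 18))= 0.50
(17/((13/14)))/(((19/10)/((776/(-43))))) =-1846880/10621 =-173.89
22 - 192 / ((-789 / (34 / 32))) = 5854 / 263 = 22.26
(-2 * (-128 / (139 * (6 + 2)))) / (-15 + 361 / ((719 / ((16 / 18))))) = -207072 / 13090603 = -0.02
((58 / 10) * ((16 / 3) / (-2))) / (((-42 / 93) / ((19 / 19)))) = 34.25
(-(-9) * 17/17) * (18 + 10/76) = 6201/38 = 163.18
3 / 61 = 0.05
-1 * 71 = -71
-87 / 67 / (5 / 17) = -1479 / 335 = -4.41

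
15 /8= 1.88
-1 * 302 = -302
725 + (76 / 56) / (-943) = 725.00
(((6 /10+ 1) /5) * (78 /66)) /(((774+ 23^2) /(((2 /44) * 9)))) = 0.00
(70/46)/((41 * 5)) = 7/943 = 0.01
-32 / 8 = -4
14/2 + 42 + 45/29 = 1466/29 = 50.55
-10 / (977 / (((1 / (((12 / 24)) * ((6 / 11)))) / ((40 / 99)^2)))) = -35937 / 156320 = -0.23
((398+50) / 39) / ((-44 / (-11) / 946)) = 105952 / 39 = 2716.72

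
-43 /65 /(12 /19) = -817 /780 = -1.05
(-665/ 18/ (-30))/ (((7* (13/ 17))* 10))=323/ 14040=0.02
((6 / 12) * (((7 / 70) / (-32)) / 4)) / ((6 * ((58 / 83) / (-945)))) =5229 / 59392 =0.09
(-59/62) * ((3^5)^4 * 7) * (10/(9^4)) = -1097425665/31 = -35400827.90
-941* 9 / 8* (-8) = 8469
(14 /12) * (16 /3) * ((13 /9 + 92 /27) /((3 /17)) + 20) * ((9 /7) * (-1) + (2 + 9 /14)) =292372 /729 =401.06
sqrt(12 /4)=sqrt(3)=1.73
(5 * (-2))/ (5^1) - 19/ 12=-43/ 12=-3.58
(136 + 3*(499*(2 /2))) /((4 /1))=1633 /4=408.25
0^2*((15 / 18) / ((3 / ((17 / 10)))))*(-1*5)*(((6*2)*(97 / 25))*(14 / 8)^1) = 0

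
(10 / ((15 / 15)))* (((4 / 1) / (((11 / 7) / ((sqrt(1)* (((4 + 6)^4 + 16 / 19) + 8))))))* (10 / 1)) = 48406400 / 19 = 2547705.26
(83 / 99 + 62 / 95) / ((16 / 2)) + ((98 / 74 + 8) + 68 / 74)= 29034811 / 2783880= 10.43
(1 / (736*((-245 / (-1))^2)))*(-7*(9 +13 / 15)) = -37 / 23667000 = -0.00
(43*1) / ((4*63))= 43 / 252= 0.17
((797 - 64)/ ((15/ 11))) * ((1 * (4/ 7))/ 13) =32252/ 1365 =23.63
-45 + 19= -26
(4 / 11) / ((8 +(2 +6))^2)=1 / 704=0.00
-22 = -22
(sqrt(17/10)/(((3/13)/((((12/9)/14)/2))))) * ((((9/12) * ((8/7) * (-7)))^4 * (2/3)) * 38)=8833.33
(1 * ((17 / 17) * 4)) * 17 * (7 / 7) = 68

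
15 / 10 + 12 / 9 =17 / 6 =2.83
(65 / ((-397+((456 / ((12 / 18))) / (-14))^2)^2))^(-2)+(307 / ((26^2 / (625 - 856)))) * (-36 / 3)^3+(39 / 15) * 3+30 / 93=3712142312.90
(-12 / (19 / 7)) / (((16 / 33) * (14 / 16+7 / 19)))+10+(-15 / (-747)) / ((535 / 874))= 23974 / 8881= 2.70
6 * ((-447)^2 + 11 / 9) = 3596584 / 3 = 1198861.33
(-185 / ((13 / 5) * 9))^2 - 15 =650290 / 13689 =47.50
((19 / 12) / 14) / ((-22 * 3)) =-19 / 11088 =-0.00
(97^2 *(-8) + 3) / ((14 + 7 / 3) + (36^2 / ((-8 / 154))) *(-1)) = -225807 / 74893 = -3.02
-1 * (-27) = 27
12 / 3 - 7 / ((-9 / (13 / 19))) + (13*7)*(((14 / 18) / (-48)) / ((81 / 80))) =127810 / 41553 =3.08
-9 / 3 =-3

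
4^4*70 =17920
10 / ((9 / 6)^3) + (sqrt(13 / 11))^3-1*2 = 26 / 27 + 13*sqrt(143) / 121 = 2.25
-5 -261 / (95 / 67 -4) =16622 / 173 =96.08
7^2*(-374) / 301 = -2618 / 43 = -60.88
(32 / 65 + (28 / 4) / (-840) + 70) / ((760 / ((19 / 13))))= 0.14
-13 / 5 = -2.60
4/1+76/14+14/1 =164/7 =23.43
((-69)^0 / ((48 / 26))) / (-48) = -13 / 1152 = -0.01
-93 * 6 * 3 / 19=-1674 / 19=-88.11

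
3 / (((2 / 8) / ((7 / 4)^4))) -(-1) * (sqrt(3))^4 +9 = 8355 / 64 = 130.55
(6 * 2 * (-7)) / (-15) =28 / 5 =5.60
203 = 203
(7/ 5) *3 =21/ 5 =4.20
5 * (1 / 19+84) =7985 / 19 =420.26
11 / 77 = 1 / 7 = 0.14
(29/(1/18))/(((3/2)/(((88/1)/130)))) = 15312/65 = 235.57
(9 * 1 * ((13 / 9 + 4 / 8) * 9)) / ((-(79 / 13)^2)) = -53235 / 12482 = -4.26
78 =78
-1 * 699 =-699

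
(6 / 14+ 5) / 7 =38 / 49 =0.78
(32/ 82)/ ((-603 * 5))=-16/ 123615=-0.00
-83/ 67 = -1.24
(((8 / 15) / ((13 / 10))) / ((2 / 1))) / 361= 8 / 14079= 0.00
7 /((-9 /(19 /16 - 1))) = -7 /48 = -0.15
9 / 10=0.90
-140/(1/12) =-1680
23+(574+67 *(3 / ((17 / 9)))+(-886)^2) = 13356890 / 17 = 785699.41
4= 4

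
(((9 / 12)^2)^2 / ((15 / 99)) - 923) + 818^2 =855299953 / 1280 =668203.09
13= 13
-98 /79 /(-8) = 49 /316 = 0.16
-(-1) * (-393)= -393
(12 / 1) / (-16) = -3 / 4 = -0.75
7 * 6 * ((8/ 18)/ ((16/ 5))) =5.83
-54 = -54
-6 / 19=-0.32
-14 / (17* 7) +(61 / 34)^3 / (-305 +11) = -1586437 / 11555376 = -0.14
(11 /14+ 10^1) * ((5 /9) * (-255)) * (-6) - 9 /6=128329 /14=9166.36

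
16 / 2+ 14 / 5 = 54 / 5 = 10.80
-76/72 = -19/18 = -1.06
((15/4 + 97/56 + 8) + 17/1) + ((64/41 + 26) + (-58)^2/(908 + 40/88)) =1416698315/22943928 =61.75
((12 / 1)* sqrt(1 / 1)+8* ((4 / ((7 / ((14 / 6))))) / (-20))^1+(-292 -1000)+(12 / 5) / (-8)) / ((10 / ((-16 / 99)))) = 6148 / 297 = 20.70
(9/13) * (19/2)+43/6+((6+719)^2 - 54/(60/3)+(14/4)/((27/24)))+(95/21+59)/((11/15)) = 47362635347/90090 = 525725.78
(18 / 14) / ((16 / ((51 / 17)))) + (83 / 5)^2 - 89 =523043 / 2800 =186.80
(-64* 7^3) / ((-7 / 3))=9408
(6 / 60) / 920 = 0.00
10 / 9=1.11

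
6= 6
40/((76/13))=130/19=6.84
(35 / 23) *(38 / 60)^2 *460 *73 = 184471 / 9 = 20496.78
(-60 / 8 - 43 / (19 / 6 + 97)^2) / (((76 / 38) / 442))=-1198065531 / 722402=-1658.45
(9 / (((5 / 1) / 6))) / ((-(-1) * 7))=54 / 35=1.54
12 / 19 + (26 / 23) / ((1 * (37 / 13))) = 16634 / 16169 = 1.03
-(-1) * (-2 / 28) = -1 / 14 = -0.07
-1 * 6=-6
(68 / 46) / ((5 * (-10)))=-17 / 575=-0.03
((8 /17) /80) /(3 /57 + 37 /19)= 1 /340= 0.00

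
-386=-386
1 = 1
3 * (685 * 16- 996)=29892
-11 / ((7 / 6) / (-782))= 51612 / 7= 7373.14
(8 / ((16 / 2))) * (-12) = -12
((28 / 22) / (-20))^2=49 / 12100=0.00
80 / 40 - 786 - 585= -1369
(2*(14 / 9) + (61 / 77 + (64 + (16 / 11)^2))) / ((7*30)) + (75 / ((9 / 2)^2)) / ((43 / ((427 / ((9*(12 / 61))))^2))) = 100569381976219 / 20072487204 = 5010.31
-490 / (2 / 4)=-980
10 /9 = 1.11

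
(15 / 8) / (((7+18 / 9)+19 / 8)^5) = 61440 / 6240321451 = 0.00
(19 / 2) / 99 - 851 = -168479 / 198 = -850.90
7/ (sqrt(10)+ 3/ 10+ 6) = 4410/ 2969 - 700 * sqrt(10)/ 2969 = 0.74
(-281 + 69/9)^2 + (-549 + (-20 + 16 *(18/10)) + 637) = 74807.91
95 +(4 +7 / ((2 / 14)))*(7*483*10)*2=3583955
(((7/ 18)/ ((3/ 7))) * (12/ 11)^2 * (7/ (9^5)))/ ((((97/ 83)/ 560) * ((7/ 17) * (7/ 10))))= 442489600/ 2079174339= 0.21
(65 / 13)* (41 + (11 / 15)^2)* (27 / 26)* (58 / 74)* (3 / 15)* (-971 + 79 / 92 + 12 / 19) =-688983199353 / 21019700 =-32777.97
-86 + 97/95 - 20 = -9973/95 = -104.98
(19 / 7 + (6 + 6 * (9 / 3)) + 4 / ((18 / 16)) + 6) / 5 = 457 / 63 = 7.25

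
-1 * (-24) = 24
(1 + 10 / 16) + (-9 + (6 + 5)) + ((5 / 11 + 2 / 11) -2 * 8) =-1033 / 88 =-11.74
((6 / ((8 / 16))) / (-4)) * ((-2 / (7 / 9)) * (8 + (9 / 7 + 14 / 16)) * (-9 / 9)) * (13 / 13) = -15363 / 196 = -78.38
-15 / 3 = -5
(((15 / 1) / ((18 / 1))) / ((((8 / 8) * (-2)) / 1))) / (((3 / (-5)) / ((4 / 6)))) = 25 / 54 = 0.46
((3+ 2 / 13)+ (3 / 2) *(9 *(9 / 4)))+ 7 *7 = 8583 / 104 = 82.53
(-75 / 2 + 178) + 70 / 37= 10537 / 74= 142.39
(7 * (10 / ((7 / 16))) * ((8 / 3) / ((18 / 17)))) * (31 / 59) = 337280 / 1593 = 211.73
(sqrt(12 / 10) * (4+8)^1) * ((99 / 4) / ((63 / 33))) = 1089 * sqrt(30) / 35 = 170.42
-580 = -580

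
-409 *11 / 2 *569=-2559931 / 2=-1279965.50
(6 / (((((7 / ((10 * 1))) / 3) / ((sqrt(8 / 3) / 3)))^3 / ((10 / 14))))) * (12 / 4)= 160000 * sqrt(6) / 2401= 163.23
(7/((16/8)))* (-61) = -427/2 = -213.50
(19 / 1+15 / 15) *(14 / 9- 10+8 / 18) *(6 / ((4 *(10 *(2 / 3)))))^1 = -36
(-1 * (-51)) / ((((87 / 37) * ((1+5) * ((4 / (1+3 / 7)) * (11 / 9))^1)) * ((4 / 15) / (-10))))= -707625 / 17864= -39.61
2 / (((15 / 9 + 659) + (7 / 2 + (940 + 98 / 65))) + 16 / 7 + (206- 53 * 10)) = 5460 / 3505211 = 0.00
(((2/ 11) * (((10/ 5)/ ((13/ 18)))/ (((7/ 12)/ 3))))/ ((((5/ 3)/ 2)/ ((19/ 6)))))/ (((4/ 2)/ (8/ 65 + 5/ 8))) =1197342/ 325325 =3.68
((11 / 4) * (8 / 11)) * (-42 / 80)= -21 / 20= -1.05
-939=-939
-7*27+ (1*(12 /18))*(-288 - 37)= -1217 /3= -405.67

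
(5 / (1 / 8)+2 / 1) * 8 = 336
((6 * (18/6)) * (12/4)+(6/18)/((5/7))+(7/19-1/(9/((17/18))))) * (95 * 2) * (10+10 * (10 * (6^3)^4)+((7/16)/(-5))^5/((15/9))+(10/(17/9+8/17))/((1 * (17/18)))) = 1084444672869995373760366009643/479084544000000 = 2263576828873851.91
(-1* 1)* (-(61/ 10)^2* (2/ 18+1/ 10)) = 70699/ 9000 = 7.86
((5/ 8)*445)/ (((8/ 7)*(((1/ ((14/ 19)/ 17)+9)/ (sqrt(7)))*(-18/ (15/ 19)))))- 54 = -54- 545125*sqrt(7)/ 1637952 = -54.88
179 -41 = 138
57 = 57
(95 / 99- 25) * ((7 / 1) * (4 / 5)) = -13328 / 99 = -134.63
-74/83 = -0.89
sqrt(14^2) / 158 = 7 / 79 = 0.09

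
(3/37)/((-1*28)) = -3/1036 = -0.00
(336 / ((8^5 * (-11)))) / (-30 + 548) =-3 / 1667072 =-0.00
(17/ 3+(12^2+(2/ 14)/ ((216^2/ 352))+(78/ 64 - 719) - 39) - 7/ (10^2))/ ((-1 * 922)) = 2478765943/ 3763972800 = 0.66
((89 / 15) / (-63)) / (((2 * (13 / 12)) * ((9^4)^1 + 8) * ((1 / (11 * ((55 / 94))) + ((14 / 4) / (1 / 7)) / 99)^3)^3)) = -8520369053820118622588847315600000000 / 359790228181720024933647244584742923833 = -0.02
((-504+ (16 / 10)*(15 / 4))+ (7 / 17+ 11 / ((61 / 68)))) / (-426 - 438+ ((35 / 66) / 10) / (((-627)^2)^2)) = 10267302450059741196 / 18278333346397797157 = 0.56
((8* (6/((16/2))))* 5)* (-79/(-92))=1185/46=25.76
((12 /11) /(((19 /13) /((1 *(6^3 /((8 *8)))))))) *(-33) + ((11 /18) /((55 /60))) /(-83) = -786667 /9462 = -83.14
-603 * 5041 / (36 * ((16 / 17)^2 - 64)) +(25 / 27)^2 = 23734158569 / 17729280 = 1338.70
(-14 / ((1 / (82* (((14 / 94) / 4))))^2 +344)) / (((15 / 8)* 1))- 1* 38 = -4041293842 / 106289145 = -38.02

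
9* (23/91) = 207/91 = 2.27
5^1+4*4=21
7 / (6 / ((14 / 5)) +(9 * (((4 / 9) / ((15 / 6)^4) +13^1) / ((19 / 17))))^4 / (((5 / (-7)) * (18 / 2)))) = -43847321319580078125 / 117428893641960636684968014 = -0.00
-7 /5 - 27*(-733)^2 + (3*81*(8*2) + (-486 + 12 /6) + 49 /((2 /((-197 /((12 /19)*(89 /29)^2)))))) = -13786543374643 /950520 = -14504211.77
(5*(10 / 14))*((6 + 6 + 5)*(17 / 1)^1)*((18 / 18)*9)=65025 / 7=9289.29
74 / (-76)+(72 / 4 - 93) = -2887 / 38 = -75.97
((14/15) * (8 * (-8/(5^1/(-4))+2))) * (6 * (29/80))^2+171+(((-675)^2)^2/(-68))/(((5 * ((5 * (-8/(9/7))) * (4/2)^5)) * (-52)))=-44856420967089/3960320000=-11326.46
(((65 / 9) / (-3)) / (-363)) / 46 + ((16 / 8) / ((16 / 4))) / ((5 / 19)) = 2141681 / 1127115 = 1.90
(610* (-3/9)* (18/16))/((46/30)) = -13725/92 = -149.18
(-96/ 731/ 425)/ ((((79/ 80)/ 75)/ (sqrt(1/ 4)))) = -11520/ 981733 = -0.01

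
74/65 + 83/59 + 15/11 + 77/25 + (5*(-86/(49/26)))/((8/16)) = -4644050679/10335325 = -449.34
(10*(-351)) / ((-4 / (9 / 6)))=5265 / 4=1316.25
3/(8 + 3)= 0.27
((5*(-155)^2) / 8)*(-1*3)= -360375 / 8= -45046.88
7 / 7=1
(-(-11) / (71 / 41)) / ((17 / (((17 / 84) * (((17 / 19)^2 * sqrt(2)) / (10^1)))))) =130339 * sqrt(2) / 21530040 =0.01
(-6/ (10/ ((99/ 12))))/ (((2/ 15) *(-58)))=297/ 464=0.64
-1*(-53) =53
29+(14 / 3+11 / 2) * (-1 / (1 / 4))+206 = 583 / 3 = 194.33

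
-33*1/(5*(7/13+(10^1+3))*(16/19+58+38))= -741/147200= -0.01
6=6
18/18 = 1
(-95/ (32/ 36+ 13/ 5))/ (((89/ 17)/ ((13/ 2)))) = -33.81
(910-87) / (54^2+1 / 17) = 13991 / 49573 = 0.28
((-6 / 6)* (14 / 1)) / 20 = -7 / 10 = -0.70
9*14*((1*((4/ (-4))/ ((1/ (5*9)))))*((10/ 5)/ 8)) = -2835/ 2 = -1417.50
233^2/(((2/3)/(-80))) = -6514680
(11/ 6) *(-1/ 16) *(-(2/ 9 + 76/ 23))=4015/ 9936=0.40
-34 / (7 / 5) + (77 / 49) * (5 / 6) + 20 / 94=-44935 / 1974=-22.76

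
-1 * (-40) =40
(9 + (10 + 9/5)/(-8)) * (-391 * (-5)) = 117691/8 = 14711.38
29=29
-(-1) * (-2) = -2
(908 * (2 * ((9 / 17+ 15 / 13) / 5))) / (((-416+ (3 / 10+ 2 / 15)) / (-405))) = 1641591360 / 2755207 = 595.81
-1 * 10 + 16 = 6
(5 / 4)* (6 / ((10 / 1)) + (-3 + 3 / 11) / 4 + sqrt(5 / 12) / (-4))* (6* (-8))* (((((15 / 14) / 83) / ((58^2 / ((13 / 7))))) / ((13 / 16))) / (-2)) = -75* sqrt(15) / 6840694 - 810 / 37623817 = -0.00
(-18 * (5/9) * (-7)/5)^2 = 196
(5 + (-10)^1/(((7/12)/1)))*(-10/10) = 85/7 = 12.14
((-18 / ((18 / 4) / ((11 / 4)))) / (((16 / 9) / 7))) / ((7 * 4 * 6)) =-33 / 128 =-0.26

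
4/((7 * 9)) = 4/63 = 0.06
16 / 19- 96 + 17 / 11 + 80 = -2845 / 209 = -13.61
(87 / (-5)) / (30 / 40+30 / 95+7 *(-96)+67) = 6612 / 229495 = 0.03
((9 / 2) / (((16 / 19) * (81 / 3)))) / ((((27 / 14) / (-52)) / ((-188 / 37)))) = 81263 / 2997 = 27.11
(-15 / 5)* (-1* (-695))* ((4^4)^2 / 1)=-136642560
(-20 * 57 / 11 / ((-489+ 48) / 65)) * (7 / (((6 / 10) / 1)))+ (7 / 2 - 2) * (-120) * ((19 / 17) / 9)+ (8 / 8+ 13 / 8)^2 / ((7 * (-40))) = 155.83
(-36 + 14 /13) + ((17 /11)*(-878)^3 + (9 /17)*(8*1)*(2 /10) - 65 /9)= -114429308555701 /109395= -1046019548.93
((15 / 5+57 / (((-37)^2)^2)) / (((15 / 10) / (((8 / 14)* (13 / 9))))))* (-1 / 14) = -13922480 / 118072143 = -0.12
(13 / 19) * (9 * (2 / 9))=26 / 19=1.37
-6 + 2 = -4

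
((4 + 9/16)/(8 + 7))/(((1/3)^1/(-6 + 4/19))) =-803/152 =-5.28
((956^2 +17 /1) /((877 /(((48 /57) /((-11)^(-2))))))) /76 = 442353252 /316597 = 1397.21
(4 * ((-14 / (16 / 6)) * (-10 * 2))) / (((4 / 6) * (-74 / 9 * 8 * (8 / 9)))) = -25515 / 2368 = -10.77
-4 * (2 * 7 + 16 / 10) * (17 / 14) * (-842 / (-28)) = -558246 / 245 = -2278.56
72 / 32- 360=-1431 / 4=-357.75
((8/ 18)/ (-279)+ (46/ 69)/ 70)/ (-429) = -697/ 37702665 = -0.00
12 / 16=3 / 4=0.75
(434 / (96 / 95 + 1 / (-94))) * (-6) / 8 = -2906715 / 8929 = -325.54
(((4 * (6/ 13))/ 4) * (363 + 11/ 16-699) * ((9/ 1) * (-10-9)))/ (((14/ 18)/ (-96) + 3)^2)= 51363497088/ 17373785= 2956.38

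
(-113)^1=-113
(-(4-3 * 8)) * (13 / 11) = 260 / 11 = 23.64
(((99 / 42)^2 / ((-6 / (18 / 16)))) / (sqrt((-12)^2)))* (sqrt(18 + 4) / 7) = -1089* sqrt(22) / 87808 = -0.06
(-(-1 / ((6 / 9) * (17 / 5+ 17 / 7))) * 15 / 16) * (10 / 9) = 875 / 3264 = 0.27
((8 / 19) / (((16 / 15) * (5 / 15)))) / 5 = 9 / 38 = 0.24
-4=-4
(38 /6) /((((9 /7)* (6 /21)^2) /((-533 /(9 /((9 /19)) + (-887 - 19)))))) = 3473561 /95796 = 36.26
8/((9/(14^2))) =1568/9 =174.22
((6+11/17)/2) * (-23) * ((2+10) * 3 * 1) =-46782/17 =-2751.88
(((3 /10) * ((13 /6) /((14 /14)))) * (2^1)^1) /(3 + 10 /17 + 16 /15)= 663 /2374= 0.28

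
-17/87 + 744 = 64711/87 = 743.80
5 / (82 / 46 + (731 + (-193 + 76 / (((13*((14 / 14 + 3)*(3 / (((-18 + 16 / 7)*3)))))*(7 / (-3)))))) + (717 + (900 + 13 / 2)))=146510 / 63676927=0.00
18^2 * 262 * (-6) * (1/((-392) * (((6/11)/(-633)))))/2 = -73884393/98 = -753922.38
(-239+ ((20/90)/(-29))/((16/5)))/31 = -499037/64728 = -7.71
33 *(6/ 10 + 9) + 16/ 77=122048/ 385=317.01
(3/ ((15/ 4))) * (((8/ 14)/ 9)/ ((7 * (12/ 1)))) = 4/ 6615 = 0.00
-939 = -939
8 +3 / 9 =25 / 3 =8.33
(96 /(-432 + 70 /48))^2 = 5308416 /106770889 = 0.05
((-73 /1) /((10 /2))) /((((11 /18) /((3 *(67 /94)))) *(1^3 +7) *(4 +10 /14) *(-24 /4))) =102711 /454960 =0.23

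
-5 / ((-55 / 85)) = 85 / 11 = 7.73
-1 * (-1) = 1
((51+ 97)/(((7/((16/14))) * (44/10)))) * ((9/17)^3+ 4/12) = 21016000/7944321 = 2.65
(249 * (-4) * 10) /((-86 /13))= 64740 /43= 1505.58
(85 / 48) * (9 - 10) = -85 / 48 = -1.77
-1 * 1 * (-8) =8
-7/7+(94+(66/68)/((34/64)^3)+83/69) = 580192868/5762949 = 100.68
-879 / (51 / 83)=-24319 / 17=-1430.53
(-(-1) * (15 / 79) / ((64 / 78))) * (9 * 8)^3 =6823440 / 79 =86372.66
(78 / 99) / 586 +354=3422839 / 9669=354.00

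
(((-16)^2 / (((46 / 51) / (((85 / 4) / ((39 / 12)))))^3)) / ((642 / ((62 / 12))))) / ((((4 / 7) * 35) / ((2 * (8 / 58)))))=897917566800 / 82945979597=10.83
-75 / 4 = -18.75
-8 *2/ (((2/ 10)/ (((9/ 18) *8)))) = -320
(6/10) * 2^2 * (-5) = -12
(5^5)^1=3125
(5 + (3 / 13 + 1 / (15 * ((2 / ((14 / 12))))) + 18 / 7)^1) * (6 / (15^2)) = 128437 / 614250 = 0.21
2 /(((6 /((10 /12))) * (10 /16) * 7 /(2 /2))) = 4 /63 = 0.06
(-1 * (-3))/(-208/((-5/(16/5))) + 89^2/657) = 49275/2384521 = 0.02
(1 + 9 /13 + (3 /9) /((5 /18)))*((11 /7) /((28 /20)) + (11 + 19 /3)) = 510044 /9555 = 53.38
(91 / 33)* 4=364 / 33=11.03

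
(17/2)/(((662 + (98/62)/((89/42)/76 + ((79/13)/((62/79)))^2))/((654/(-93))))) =-57622035079267/638190217985230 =-0.09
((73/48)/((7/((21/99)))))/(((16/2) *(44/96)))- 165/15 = -63815/5808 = -10.99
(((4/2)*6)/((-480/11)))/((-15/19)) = 209/600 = 0.35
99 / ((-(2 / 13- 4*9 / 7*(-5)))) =-819 / 214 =-3.83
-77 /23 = -3.35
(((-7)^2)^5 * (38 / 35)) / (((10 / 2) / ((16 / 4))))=6133748264 / 25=245349930.56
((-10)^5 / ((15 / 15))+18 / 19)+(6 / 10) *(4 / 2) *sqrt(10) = -1899982 / 19+6 *sqrt(10) / 5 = -99995.26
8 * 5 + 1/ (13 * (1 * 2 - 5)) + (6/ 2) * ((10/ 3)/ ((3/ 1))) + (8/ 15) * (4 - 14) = 1481/ 39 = 37.97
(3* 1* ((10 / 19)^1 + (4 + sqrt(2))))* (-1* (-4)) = 12* sqrt(2) + 1032 / 19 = 71.29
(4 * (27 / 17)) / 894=18 / 2533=0.01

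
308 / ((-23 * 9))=-308 / 207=-1.49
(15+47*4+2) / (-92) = -205 / 92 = -2.23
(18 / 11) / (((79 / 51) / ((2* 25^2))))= 1147500 / 869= 1320.48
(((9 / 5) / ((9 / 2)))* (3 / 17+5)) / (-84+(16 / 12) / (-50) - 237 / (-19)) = -50160 / 1733371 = -0.03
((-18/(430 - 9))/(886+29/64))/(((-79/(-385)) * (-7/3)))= 63360/628960949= 0.00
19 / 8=2.38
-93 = -93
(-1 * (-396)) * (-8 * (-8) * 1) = 25344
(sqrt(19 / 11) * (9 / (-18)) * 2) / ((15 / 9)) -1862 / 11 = -1862 / 11 -3 * sqrt(209) / 55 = -170.06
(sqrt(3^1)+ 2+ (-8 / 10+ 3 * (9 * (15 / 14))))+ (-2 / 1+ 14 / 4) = sqrt(3)+ 1107 / 35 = 33.36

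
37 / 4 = 9.25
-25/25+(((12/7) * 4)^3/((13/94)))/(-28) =-2630125/31213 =-84.26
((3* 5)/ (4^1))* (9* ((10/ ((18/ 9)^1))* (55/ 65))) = 7425/ 52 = 142.79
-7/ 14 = -1/ 2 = -0.50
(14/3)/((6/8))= 56/9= 6.22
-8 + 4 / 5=-36 / 5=-7.20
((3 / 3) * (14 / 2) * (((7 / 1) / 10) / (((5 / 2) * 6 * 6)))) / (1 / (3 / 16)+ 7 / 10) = 49 / 5430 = 0.01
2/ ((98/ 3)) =3/ 49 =0.06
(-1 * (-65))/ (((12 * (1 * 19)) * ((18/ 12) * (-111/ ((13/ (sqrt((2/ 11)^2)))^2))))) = -8.75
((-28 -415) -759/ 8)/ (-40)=4303/ 320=13.45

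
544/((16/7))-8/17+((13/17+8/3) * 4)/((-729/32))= 8808706/37179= 236.93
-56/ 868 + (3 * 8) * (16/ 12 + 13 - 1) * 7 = 69438/ 31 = 2239.94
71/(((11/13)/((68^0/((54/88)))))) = 3692/27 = 136.74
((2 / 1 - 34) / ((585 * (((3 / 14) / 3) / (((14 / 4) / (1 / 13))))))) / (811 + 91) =-784 / 20295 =-0.04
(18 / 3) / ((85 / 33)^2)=6534 / 7225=0.90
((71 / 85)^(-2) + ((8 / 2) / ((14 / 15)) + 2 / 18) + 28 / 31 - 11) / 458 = -42005987 / 4509043434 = -0.01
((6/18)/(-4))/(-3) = 1/36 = 0.03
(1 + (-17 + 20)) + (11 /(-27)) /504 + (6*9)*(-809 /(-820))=159776077 /2789640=57.27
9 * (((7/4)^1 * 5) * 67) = 21105/4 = 5276.25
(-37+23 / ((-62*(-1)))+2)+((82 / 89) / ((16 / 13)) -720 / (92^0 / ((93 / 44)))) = -377711179 / 242792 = -1555.70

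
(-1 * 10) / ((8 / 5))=-25 / 4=-6.25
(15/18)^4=625/1296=0.48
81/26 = 3.12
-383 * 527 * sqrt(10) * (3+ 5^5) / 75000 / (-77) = 78919831 * sqrt(10) / 721875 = 345.72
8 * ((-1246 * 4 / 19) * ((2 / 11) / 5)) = -79744 / 1045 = -76.31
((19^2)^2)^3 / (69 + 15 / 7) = 15493204433463127 / 498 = 31110852276030.38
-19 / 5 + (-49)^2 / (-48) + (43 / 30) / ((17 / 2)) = -72967 / 1360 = -53.65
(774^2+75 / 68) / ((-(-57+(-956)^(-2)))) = 9307808229612 / 885603967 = 10510.12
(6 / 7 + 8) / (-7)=-1.27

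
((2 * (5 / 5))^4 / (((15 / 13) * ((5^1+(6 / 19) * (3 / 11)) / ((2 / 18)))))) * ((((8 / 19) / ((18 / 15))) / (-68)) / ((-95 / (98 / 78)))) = 8624 / 417169035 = 0.00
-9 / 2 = -4.50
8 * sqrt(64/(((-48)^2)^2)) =1/36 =0.03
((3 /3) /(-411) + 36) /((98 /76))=562210 /20139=27.92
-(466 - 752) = 286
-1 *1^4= -1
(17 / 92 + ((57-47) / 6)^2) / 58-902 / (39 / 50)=-721928911 / 624312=-1156.36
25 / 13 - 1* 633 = -8204 / 13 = -631.08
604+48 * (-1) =556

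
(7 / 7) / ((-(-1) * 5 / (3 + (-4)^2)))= 19 / 5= 3.80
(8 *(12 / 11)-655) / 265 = -7109 / 2915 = -2.44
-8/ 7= -1.14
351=351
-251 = -251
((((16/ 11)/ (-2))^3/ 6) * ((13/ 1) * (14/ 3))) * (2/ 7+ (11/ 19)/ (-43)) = -1151488/ 1087427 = -1.06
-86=-86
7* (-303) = -2121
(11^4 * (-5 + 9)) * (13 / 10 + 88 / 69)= 52034114 / 345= 150823.52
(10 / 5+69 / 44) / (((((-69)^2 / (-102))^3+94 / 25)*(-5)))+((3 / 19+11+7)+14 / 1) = 32.16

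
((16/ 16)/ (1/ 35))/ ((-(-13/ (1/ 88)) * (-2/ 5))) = -175/ 2288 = -0.08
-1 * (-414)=414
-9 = -9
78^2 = 6084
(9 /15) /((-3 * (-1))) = 1 /5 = 0.20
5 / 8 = 0.62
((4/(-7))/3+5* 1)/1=101/21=4.81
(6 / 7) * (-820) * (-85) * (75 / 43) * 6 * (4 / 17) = 44280000 / 301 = 147109.63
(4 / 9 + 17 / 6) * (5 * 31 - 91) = 1888 / 9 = 209.78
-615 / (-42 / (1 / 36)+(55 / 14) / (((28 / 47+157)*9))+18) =573968430 / 1394320723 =0.41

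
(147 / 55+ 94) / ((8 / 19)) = 101023 / 440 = 229.60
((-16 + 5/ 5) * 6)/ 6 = -15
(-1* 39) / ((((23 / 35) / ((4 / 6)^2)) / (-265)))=482300 / 69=6989.86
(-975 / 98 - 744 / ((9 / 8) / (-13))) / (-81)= -2524691 / 23814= -106.02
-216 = -216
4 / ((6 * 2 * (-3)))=-1 / 9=-0.11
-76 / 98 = -38 / 49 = -0.78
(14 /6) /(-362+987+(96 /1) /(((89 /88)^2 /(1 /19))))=0.00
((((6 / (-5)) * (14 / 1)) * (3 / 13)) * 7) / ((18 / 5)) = -98 / 13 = -7.54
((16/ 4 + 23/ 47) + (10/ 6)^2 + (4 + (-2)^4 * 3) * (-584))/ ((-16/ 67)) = 430226765/ 3384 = 127135.57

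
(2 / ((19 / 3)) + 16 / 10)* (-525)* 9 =-171990 / 19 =-9052.11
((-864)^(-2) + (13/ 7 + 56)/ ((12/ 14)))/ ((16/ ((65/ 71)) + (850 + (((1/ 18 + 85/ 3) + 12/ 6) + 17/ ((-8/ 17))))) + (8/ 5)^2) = 16376256325/ 209689057152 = 0.08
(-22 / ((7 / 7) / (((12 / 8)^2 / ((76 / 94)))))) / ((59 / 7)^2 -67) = -2303 / 152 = -15.15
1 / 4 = 0.25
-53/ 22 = -2.41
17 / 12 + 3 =4.42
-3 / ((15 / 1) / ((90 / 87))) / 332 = -0.00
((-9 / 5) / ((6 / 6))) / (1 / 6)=-54 / 5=-10.80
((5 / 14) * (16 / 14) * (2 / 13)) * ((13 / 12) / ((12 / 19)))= 95 / 882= 0.11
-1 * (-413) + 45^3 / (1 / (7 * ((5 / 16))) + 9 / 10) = 1283597 / 19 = 67557.74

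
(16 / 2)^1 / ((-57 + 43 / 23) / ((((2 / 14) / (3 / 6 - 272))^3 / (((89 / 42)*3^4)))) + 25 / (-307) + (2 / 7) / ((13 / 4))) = 20561632 / 166950748162682232293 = 0.00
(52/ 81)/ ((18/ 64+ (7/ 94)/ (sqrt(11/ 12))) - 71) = -91501091968/ 10079569935243 - 17518592 * sqrt(33)/ 10079569935243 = -0.01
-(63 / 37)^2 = -3969 / 1369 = -2.90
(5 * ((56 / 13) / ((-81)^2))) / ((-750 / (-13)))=28 / 492075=0.00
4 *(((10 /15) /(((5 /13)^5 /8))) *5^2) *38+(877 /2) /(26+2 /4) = 47858511403 /19875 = 2407975.42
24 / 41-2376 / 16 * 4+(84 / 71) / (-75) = -43186898 / 72775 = -593.43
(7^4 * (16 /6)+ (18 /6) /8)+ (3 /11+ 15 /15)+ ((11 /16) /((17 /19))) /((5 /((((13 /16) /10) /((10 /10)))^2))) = 7358097293593 /1148928000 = 6404.32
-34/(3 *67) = -34/201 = -0.17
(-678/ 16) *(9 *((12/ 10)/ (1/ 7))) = -64071/ 20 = -3203.55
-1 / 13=-0.08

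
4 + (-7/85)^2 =28949/7225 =4.01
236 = 236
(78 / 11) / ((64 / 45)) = 1755 / 352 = 4.99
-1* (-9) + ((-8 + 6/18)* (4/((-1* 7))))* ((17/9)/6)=5885/567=10.38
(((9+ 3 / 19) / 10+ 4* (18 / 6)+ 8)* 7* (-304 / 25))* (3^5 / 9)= -6008688 / 125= -48069.50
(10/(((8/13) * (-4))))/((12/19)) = -1235/192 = -6.43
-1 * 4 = -4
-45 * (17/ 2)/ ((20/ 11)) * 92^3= -163816488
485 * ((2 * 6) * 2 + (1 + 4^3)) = 43165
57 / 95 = 3 / 5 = 0.60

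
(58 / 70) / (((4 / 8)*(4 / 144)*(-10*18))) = -58 / 175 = -0.33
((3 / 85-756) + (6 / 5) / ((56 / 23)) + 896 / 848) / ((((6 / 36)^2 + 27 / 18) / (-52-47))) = 7708117059 / 157675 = 48886.11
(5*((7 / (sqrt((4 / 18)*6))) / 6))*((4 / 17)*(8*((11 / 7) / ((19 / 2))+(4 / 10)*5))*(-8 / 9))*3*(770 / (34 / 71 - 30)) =34988800*sqrt(3) / 42313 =1432.24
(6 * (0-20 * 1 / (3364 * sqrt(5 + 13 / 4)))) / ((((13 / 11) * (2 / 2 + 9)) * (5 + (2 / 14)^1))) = -7 * sqrt(33) / 196794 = -0.00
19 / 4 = 4.75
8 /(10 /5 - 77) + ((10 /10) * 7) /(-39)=-93 /325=-0.29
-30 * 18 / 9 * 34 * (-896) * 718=1312389120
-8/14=-4/7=-0.57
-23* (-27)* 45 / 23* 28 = 34020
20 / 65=0.31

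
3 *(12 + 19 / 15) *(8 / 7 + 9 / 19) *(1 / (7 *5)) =8557 / 4655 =1.84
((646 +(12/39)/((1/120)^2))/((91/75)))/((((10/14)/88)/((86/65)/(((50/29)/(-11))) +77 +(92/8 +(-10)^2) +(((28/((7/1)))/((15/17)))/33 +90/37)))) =573957555531736/6096675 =94142718.04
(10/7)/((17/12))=120/119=1.01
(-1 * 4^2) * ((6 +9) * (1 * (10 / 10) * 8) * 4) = -7680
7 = 7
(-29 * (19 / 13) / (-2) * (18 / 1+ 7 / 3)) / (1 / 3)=33611 / 26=1292.73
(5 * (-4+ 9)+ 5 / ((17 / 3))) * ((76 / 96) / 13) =1045 / 663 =1.58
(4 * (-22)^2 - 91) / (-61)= -30.25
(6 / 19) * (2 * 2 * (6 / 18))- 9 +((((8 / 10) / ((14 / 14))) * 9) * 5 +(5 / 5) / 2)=1061 / 38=27.92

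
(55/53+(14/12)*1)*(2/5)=701/795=0.88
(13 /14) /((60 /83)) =1079 /840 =1.28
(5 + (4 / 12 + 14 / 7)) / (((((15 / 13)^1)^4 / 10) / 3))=1256684 / 10125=124.12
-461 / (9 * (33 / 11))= -461 / 27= -17.07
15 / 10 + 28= 59 / 2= 29.50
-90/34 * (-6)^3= 9720/17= 571.76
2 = 2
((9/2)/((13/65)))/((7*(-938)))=-45/13132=-0.00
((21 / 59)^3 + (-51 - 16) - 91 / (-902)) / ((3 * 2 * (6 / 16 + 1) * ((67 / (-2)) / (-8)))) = -396314610400 / 204795929019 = -1.94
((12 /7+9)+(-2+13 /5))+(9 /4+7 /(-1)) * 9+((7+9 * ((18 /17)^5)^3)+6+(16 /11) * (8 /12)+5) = 115669786027527900636311 /13224394497975348963660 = 8.75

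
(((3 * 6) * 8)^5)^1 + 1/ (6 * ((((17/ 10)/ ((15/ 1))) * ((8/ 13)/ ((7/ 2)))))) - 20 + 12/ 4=16841523066579/ 272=61917364215.36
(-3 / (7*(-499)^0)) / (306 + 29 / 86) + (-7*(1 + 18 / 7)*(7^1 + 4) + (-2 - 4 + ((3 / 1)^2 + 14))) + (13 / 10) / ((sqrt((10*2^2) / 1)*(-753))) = -47579328 / 184415 - 13*sqrt(10) / 150600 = -258.00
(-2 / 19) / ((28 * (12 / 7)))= -1 / 456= -0.00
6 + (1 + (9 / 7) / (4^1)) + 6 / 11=2423 / 308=7.87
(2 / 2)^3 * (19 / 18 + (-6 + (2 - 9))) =-215 / 18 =-11.94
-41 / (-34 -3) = 41 / 37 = 1.11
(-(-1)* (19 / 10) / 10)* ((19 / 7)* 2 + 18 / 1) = 779 / 175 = 4.45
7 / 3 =2.33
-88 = -88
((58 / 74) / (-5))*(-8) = 232 / 185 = 1.25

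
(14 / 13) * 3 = 42 / 13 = 3.23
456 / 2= 228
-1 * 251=-251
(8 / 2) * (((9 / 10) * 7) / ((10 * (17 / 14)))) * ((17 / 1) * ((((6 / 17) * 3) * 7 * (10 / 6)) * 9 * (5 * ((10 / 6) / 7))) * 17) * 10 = 793800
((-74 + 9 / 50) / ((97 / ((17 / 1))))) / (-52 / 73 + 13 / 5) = -4580531 / 668330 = -6.85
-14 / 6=-7 / 3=-2.33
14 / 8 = 7 / 4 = 1.75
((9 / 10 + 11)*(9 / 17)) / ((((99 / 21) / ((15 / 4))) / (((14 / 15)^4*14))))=3294172 / 61875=53.24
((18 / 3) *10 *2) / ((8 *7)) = 15 / 7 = 2.14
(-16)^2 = 256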